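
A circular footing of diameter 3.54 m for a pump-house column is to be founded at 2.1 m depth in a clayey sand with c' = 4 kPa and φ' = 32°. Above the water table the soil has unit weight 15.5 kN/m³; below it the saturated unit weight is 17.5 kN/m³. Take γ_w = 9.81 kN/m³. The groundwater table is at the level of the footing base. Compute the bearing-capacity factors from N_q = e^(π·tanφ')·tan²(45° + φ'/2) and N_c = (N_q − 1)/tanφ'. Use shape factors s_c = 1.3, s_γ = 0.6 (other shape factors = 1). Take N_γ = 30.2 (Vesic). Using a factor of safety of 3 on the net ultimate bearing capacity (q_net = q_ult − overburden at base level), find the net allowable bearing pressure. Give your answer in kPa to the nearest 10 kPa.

N_q = e^(π·tan32°)·tan²(61°) = 23.18; N_c = (N_q − 1)/tanφ' = 35.49.
q = γ·D_f = 15.5 × 2.1 = 32.55 kPa.
For the ½γBN_γ term take γ' = 17.5 − 9.81 = 7.69 kN/m³ (soil below base is submerged).
c·N_c·s_c = 4 × 35.49 × 1.3 = 184.55 kPa
q·N_q = 32.55 × 23.177 = 754.4 kPa
0.5·γ·B·N_γ·s_γ = 0.5 × 7.69 × 3.54 × 30.2 × 0.6 = 246.64 kPa
q_ult = 184.55 + 754.4 + 246.64 = 1185.6 kPa.
q_net = 1185.6 − 32.55 = 1153 kPa.
q_all(net) = 1153 / 3 = 384.35 kPa.

q_all(net) ≈ 380 kPa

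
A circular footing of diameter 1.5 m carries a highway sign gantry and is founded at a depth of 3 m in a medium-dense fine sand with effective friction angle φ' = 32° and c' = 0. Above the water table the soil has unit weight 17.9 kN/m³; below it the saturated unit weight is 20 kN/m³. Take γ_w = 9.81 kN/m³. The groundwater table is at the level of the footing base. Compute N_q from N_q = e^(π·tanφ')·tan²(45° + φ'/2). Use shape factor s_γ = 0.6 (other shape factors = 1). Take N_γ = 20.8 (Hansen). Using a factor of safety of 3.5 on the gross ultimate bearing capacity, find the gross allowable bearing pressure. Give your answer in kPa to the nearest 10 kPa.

q_all ≈ 380 kPa

N_q = e^(π·tan32°)·tan²(61°) = 23.18.
Effective surcharge at the founding depth q = γ·D_f = 17.9 × 3 = 53.7 kPa.
The water table coincides with the base, so in the self-weight term γ → γ' = 10.19 kN/m³.
q_ult = q·N_q + 0.5·γ·B·N_γ·s_γ
     = 53.7 × 23.177 + 0.5 × 10.19 × 1.5 × 20.8 × 0.6
     = 1244.6 + 95.378 = 1340 kPa.
q_all = 1340 / 3.5 = 382.85 kPa.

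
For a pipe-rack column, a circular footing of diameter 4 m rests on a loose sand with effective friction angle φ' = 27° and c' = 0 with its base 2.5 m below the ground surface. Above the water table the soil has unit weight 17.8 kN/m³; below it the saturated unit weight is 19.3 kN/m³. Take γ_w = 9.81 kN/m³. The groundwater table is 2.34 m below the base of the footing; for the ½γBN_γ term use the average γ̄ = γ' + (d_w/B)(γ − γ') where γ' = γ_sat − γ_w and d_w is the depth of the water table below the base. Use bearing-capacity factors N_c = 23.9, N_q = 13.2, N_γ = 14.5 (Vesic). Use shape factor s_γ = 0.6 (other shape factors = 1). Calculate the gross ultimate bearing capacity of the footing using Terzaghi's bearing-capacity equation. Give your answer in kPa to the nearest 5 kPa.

q_ult ≈ 835 kPa

q = γ·D_f = 17.8 × 2.5 = 44.5 kPa.
γ' = 9.49 kN/m³; averaging over the depth B below the base, γ̄ = γ' + (d_w/B)(γ − γ') = 14.351 kN/m³.
q·N_q = 44.5 × 13.2 = 587.4 kPa
0.5·γ·B·N_γ·s_γ = 0.5 × 14.351 × 4 × 14.5 × 0.6 = 249.71 kPa
q_ult = 587.4 + 249.71 = 837.11 kPa.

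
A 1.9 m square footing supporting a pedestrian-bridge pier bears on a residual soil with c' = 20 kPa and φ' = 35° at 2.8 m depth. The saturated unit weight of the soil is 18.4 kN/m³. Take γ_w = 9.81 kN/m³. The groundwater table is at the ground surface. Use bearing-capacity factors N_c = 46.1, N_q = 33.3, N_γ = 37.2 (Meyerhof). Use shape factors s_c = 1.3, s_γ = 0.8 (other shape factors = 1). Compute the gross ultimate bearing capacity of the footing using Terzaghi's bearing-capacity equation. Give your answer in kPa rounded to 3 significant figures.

Water table at ground surface, so effective unit weight γ' = 18.4 − 9.81 = 8.59 kN/m³ is used throughout; overburden q = 8.59 × 2.8 = 24.052 kPa; the same γ' applies in the ½γBN_γ term.
Cohesion term c·N_c·s_c = 20 × 46.1 × 1.3 = 1198.6 kPa; surcharge term q·N_q = 24.052 × 33.3 = 800.93 kPa; self-weight term 0.5·γ·B·N_γ·s_γ = 0.5 × 8.59 × 1.9 × 37.2 × 0.8 = 242.86 kPa.
q_ult = 1198.6 + 800.93 + 242.86 = 2242.4 kPa.

q_ult ≈ 2240 kPa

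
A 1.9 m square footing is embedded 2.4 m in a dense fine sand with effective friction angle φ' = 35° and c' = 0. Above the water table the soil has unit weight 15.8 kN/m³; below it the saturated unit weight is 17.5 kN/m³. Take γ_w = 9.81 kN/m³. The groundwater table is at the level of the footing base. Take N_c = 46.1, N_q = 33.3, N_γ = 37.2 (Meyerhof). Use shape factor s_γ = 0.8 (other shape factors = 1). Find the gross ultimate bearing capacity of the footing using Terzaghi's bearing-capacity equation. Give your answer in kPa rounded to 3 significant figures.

q_ult ≈ 1480 kPa

q = γ·D_f = 15.8 × 2.4 = 37.92 kPa.
For the ½γBN_γ term take γ' = 17.5 − 9.81 = 7.69 kN/m³ (soil below base is submerged).
q·N_q = 37.92 × 33.3 = 1262.7 kPa
0.5·γ·B·N_γ·s_γ = 0.5 × 7.69 × 1.9 × 37.2 × 0.8 = 217.41 kPa
q_ult = 1262.7 + 217.41 = 1480.1 kPa.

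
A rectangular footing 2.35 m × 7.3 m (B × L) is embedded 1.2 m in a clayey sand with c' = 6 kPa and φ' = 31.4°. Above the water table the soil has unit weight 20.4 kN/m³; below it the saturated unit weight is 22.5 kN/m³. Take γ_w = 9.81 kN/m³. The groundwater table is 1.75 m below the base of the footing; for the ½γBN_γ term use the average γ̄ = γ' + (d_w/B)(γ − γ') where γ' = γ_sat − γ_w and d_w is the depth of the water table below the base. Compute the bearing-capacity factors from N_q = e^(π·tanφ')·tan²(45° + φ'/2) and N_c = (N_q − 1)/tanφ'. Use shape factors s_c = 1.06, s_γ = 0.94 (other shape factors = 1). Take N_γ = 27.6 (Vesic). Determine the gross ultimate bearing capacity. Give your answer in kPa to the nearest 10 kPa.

tan31.4° = 0.6104, so N_q = e^(π×0.6104)·tan²(60.7°) = 6.805 × 3.175 = 21.61.
N_c = (21.61 − 1)/tan31.4° = 33.76.
Effective surcharge at the founding depth q = γ·D_f = 20.4 × 1.2 = 24.48 kPa.
With d_w = 1.75 m < B, γ̄ = 12.69 + (1.75/2.35) × (20.4 − 12.69) = 18.431 kN/m³.
q_ult = c·N_c·s_c + q·N_q + 0.5·γ·B·N_γ·s_γ
     = 6 × 33.762 × 1.06 + 24.48 × 21.608 + 0.5 × 18.431 × 2.35 × 27.6 × 0.94
     = 214.73 + 528.98 + 561.87 = 1305.6 kPa.

q_ult ≈ 1310 kPa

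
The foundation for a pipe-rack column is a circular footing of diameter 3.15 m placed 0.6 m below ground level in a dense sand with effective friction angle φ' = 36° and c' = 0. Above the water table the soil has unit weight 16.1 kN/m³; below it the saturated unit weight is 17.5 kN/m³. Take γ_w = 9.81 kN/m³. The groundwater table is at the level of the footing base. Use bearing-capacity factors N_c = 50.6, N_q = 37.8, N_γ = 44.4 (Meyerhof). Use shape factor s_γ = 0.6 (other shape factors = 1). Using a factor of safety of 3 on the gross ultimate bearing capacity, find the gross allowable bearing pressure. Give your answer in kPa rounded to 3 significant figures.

q = γ·D_f = 16.1 × 0.6 = 9.66 kPa.
For the ½γBN_γ term take γ' = 17.5 − 9.81 = 7.69 kN/m³ (soil below base is submerged).
q·N_q = 9.66 × 37.8 = 365.15 kPa
0.5·γ·B·N_γ·s_γ = 0.5 × 7.69 × 3.15 × 44.4 × 0.6 = 322.66 kPa
q_ult = 365.15 + 322.66 = 687.81 kPa.
q_all = 687.81 / 3 = 229.27 kPa.

q_all ≈ 229 kPa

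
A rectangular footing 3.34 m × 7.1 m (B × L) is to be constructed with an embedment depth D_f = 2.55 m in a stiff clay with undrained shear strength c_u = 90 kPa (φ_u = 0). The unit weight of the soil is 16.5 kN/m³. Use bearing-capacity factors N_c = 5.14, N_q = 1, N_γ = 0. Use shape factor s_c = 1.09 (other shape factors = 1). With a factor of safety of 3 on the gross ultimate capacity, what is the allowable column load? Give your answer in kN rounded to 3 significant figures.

q = γ·D_f = 16.5 × 2.55 = 42.075 kPa.
c·N_c·s_c = 90 × 5.14 × 1.09 = 504.23 kPa
q·N_q = 42.075 × 1 = 42.075 kPa
q_ult = 504.23 + 42.075 = 546.31 kPa.
Gross allowable pressure q_all = 546.31 / 3 = 182.1 kPa.
Footing area = 23.714 m², so allowable column load = 182.1 × 23.714 = 4318.4 kN.

P_all ≈ 4320 kN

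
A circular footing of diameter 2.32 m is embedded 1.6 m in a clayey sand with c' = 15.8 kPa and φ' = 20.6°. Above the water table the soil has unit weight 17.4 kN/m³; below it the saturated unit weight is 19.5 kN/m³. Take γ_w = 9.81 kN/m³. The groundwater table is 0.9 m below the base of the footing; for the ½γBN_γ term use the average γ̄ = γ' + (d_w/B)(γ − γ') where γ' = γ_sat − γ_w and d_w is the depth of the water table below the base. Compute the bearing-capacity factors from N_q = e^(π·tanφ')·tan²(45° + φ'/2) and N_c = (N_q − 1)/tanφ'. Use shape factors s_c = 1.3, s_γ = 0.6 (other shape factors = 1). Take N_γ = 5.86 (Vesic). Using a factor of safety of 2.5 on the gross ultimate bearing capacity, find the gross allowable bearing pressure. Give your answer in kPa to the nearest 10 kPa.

q_all ≈ 220 kPa

N_q = e^(π·tan20.6°)·tan²(55.3°) = 6.79; N_c = (N_q − 1)/tanφ' = 15.41.
Effective surcharge at the founding depth q = γ·D_f = 17.4 × 1.6 = 27.84 kPa.
With d_w = 0.9 m < B, γ̄ = 9.69 + (0.9/2.32) × (17.4 − 9.69) = 12.681 kN/m³.
q_ult = c·N_c·s_c + q·N_q + 0.5·γ·B·N_γ·s_γ
     = 15.8 × 15.413 × 1.3 + 27.84 × 6.7933 + 0.5 × 12.681 × 2.32 × 5.86 × 0.6
     = 316.58 + 189.13 + 51.72 = 557.42 kPa.
q_all = 557.42 / 2.5 = 222.97 kPa.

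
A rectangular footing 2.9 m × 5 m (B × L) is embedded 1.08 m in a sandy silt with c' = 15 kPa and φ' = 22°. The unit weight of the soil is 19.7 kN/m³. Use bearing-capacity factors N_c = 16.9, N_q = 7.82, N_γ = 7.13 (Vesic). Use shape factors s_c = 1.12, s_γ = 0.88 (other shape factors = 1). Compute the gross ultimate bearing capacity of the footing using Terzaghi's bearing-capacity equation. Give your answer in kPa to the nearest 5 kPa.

q_ult ≈ 630 kPa

Overburden at base level: q = 19.7 × 1.08 = 21.276 kPa.
Cohesion term c·N_c·s_c = 15 × 16.9 × 1.12 = 283.92 kPa; surcharge term q·N_q = 21.276 × 7.82 = 166.38 kPa; self-weight term 0.5·γ·B·N_γ·s_γ = 0.5 × 19.7 × 2.9 × 7.13 × 0.88 = 179.23 kPa.
q_ult = 283.92 + 166.38 + 179.23 = 629.53 kPa.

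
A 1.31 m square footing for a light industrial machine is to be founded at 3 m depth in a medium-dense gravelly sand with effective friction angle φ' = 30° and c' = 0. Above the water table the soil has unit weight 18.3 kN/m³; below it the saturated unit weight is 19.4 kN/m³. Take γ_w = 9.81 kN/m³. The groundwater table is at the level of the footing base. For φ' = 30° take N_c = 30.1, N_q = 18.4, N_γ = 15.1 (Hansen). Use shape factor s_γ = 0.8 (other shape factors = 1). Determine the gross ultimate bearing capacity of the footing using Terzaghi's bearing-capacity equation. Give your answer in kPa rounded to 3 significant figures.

q_ult ≈ 1090 kPa

q = γ·D_f = 18.3 × 3 = 54.9 kPa.
For the ½γBN_γ term take γ' = 19.4 − 9.81 = 9.59 kN/m³ (soil below base is submerged).
q·N_q = 54.9 × 18.4 = 1010.2 kPa
0.5·γ·B·N_γ·s_γ = 0.5 × 9.59 × 1.31 × 15.1 × 0.8 = 75.88 kPa
q_ult = 1010.2 + 75.88 = 1086 kPa.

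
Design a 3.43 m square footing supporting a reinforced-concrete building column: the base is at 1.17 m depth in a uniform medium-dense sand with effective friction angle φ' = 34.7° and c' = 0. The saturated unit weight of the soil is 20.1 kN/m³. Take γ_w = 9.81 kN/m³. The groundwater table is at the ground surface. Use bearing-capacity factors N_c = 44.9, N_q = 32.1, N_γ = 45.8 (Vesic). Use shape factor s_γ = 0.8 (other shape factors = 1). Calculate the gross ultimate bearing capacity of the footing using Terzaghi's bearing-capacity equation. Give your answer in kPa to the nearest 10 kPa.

With the water table at the surface the whole profile is submerged: γ' = 20.1 − 9.81 = 10.29 kN/m³, so q = γ'·D_f = 12.039 kPa; the same γ' applies in the ½γBN_γ term.
q_ult = q·N_q + 0.5·γ·B·N_γ·s_γ
     = 12.039 × 32.1 + 0.5 × 10.29 × 3.43 × 45.8 × 0.8
     = 386.46 + 646.6 = 1033.1 kPa.

q_ult ≈ 1030 kPa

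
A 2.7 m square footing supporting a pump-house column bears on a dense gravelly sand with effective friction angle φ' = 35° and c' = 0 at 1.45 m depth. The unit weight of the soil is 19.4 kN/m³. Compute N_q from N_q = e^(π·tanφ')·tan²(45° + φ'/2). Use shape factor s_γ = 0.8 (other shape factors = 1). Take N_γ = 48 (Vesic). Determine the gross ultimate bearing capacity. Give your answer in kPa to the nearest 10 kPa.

q_ult ≈ 1940 kPa

tan35° = 0.7002, so N_q = e^(π×0.7002)·tan²(62.5°) = 9.023 × 3.69 = 33.3.
Overburden at base level: q = 19.4 × 1.45 = 28.13 kPa.
Surcharge term q·N_q = 28.13 × 33.296 = 936.62 kPa; self-weight term 0.5·γ·B·N_γ·s_γ = 0.5 × 19.4 × 2.7 × 48 × 0.8 = 1005.7 kPa.
q_ult = 936.62 + 1005.7 = 1942.3 kPa.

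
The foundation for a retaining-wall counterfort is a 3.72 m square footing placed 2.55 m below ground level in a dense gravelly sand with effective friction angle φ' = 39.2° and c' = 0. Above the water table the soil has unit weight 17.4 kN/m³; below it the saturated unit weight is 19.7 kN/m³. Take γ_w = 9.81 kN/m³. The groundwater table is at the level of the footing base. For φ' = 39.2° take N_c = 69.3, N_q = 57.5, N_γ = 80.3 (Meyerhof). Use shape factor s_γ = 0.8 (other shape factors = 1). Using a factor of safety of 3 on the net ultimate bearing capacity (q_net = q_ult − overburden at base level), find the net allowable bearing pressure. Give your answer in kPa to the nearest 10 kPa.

Effective surcharge at the founding depth q = γ·D_f = 17.4 × 2.55 = 44.37 kPa.
The water table coincides with the base, so in the self-weight term γ → γ' = 9.89 kN/m³.
q_ult = q·N_q + 0.5·γ·B·N_γ·s_γ
     = 44.37 × 57.5 + 0.5 × 9.89 × 3.72 × 80.3 × 0.8
     = 2551.3 + 1181.7 = 3733 kPa.
q_net = 3733 − 44.37 = 3688.6 kPa.
q_all(net) = 3688.6 / 3 = 1229.5 kPa.

q_all(net) ≈ 1230 kPa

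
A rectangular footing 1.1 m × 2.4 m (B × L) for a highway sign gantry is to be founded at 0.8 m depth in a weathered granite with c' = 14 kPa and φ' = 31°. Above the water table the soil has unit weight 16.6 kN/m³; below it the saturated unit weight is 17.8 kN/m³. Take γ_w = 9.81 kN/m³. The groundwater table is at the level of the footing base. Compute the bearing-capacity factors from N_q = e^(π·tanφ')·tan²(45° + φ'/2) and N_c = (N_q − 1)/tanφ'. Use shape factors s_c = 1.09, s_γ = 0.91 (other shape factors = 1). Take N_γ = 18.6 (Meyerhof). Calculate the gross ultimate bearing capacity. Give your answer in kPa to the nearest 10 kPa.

q_ult ≈ 850 kPa

tan31° = 0.6009, so N_q = e^(π×0.6009)·tan²(60.5°) = 6.604 × 3.124 = 20.63.
N_c = (20.63 − 1)/tan31° = 32.67.
Overburden at base level: q = 16.6 × 0.8 = 13.28 kPa.
Below the base the soil is submerged, so the ½γBN_γ term uses γ' = 17.8 − 9.81 = 7.99 kN/m³.
Cohesion term c·N_c·s_c = 14 × 32.671 × 1.09 = 498.56 kPa; surcharge term q·N_q = 13.28 × 20.631 = 273.98 kPa; self-weight term 0.5·γ·B·N_γ·s_γ = 0.5 × 7.99 × 1.1 × 18.6 × 0.91 = 74.381 kPa.
q_ult = 498.56 + 273.98 + 74.381 = 846.92 kPa.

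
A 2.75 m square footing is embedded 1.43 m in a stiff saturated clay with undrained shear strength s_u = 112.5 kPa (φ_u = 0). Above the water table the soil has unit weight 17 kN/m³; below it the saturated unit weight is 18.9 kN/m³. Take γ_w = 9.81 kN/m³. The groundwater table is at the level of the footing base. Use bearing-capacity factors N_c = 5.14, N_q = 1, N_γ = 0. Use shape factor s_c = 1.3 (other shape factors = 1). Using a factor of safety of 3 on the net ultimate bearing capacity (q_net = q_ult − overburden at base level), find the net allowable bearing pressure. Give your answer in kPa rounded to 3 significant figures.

q_all(net) ≈ 251 kPa

Effective surcharge at the founding depth q = γ·D_f = 17 × 1.43 = 24.31 kPa.
q_ult = c·N_c·s_c + q·N_q
     = 112.5 × 5.14 × 1.3 + 24.31 × 1
     = 751.73 + 24.31 = 776.03 kPa.
q_net = 776.03 − 24.31 = 751.73 kPa.
q_all(net) = 751.73 / 3 = 250.58 kPa.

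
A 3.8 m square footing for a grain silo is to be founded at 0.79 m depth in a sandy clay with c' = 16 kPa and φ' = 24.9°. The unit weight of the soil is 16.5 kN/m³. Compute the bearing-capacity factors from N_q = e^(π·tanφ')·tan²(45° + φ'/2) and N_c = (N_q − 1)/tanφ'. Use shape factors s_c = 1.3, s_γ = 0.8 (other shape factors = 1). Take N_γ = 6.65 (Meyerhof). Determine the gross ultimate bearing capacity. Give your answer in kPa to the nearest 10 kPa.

tan24.9° = 0.4642, so N_q = e^(π×0.4642)·tan²(57.45°) = 4.299 × 2.454 = 10.55.
N_c = (10.55 − 1)/tan24.9° = 20.57.
Overburden at base level: q = 16.5 × 0.79 = 13.035 kPa.
Cohesion term c·N_c·s_c = 16 × 20.575 × 1.3 = 427.96 kPa; surcharge term q·N_q = 13.035 × 10.551 = 137.53 kPa; self-weight term 0.5·γ·B·N_γ·s_γ = 0.5 × 16.5 × 3.8 × 6.65 × 0.8 = 166.78 kPa.
q_ult = 427.96 + 137.53 + 166.78 = 732.27 kPa.

q_ult ≈ 730 kPa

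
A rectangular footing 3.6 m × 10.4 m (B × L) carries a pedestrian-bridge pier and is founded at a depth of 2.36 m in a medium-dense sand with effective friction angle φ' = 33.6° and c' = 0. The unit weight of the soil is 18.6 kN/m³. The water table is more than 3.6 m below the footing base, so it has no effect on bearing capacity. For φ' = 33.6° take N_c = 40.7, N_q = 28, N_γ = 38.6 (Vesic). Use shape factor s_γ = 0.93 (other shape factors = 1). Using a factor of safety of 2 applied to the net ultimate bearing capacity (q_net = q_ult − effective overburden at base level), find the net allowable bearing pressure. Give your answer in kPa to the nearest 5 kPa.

q_all(net) ≈ 1195 kPa

Overburden at base level: q = 18.6 × 2.36 = 43.896 kPa.
Surcharge term q·N_q = 43.896 × 28 = 1229.1 kPa; self-weight term 0.5·γ·B·N_γ·s_γ = 0.5 × 18.6 × 3.6 × 38.6 × 0.93 = 1201.9 kPa.
q_ult = 1229.1 + 1201.9 = 2431 kPa.
Net ultimate: q_net = 2431 − 43.896 = 2387.1 kPa.
q_all(net) = 2387.1 / 2 = 1193.5 kPa.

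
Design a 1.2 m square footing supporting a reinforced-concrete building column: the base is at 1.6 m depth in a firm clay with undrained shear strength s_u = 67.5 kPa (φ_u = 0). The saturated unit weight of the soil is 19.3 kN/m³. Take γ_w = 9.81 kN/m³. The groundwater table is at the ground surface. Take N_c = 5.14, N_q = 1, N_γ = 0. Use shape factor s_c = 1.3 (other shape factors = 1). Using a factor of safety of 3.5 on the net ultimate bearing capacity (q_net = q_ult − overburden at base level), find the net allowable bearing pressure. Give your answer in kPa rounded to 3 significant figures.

With the water table at the surface the whole profile is submerged: γ' = 19.3 − 9.81 = 9.49 kN/m³, so q = γ'·D_f = 15.184 kPa.
q_ult = c·N_c·s_c + q·N_q
     = 67.5 × 5.14 × 1.3 + 15.184 × 1
     = 451.04 + 15.184 = 466.22 kPa.
q_net = 466.22 − 15.184 = 451.04 kPa.
q_all(net) = 451.04 / 3.5 = 128.87 kPa.

q_all(net) ≈ 129 kPa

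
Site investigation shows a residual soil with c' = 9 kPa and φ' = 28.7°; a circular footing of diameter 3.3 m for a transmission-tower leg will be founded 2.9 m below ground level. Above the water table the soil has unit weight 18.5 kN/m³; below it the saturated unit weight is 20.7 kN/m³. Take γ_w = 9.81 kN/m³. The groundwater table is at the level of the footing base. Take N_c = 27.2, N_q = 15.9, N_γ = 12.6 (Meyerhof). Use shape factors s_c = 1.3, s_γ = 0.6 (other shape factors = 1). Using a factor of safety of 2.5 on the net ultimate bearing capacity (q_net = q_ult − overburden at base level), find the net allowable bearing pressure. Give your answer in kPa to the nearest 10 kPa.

Overburden at base level: q = 18.5 × 2.9 = 53.65 kPa.
Below the base the soil is submerged, so the ½γBN_γ term uses γ' = 20.7 − 9.81 = 10.89 kN/m³.
Cohesion term c·N_c·s_c = 9 × 27.2 × 1.3 = 318.24 kPa; surcharge term q·N_q = 53.65 × 15.9 = 853.03 kPa; self-weight term 0.5·γ·B·N_γ·s_γ = 0.5 × 10.89 × 3.3 × 12.6 × 0.6 = 135.84 kPa.
q_ult = 318.24 + 853.03 + 135.84 = 1307.1 kPa.
q_net = 1307.1 − 53.65 = 1253.5 kPa.
q_all(net) = 1253.5 / 2.5 = 501.39 kPa.

q_all(net) ≈ 500 kPa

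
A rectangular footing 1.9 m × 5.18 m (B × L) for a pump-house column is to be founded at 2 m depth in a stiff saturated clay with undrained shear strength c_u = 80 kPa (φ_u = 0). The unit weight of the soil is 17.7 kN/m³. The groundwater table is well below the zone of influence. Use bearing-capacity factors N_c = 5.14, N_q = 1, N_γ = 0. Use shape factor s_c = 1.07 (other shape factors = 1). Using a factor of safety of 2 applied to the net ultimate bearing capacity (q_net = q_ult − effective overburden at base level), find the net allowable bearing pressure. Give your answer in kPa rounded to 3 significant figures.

q_all(net) ≈ 220 kPa

Effective surcharge at the founding depth q = γ·D_f = 17.7 × 2 = 35.4 kPa.
q_ult = c·N_c·s_c + q·N_q
     = 80 × 5.14 × 1.07 + 35.4 × 1
     = 439.98 + 35.4 = 475.38 kPa.
Net ultimate: q_net = 475.38 − 35.4 = 439.98 kPa.
q_all(net) = 439.98 / 2 = 219.99 kPa.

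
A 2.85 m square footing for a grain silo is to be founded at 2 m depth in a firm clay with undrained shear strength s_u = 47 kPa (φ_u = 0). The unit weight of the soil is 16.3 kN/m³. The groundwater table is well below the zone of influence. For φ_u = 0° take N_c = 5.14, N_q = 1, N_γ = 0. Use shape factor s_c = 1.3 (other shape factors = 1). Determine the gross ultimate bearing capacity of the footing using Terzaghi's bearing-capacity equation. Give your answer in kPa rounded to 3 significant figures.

q_ult ≈ 347 kPa

q = γ·D_f = 16.3 × 2 = 32.6 kPa.
c·N_c·s_c = 47 × 5.14 × 1.3 = 314.05 kPa
q·N_q = 32.6 × 1 = 32.6 kPa
q_ult = 314.05 + 32.6 = 346.65 kPa.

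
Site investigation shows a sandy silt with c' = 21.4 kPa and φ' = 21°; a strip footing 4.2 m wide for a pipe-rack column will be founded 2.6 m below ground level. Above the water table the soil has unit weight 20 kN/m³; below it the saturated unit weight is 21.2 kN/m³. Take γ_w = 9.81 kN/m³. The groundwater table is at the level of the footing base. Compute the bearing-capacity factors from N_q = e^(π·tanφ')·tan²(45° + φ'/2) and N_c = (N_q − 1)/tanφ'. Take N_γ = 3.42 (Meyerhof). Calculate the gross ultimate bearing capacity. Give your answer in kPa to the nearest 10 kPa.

q_ult ≈ 790 kPa

tan21° = 0.3839, so N_q = e^(π×0.3839)·tan²(55.5°) = 3.34 × 2.117 = 7.07.
N_c = (7.07 − 1)/tan21° = 15.81.
Effective surcharge at the founding depth q = γ·D_f = 20 × 2.6 = 52 kPa.
The water table coincides with the base, so in the self-weight term γ → γ' = 11.39 kN/m³.
q_ult = c·N_c + q·N_q + 0.5·γ·B·N_γ
     = 21.4 × 15.815 + 52 × 7.0708 + 0.5 × 11.39 × 4.2 × 3.42
     = 338.44 + 367.68 + 81.803 = 787.92 kPa.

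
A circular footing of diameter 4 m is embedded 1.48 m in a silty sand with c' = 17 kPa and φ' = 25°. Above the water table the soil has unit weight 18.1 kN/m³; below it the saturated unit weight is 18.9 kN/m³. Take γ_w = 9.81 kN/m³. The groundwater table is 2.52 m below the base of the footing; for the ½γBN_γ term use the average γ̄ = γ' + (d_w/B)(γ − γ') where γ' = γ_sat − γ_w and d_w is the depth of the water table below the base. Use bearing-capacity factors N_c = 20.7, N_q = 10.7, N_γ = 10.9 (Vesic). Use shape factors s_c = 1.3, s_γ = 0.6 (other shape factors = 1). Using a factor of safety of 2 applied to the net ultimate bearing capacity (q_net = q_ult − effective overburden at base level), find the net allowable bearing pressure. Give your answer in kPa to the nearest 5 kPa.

q_all(net) ≈ 455 kPa

Overburden at base level: q = 18.1 × 1.48 = 26.788 kPa.
The water table is 2.52 m below the base (< B = 4 m), so the ½γBN_γ term uses γ̄ = γ' + (d_w/B)(γ − γ') = 9.09 + (2.52/4)(18.1 − 9.09) = 14.766 kN/m³.
Cohesion term c·N_c·s_c = 17 × 20.7 × 1.3 = 457.47 kPa; surcharge term q·N_q = 26.788 × 10.7 = 286.63 kPa; self-weight term 0.5·γ·B·N_γ·s_γ = 0.5 × 14.766 × 4 × 10.9 × 0.6 = 193.14 kPa.
q_ult = 457.47 + 286.63 + 193.14 = 937.24 kPa.
Net ultimate: q_net = 937.24 − 26.788 = 910.46 kPa.
q_all(net) = 910.46 / 2 = 455.23 kPa.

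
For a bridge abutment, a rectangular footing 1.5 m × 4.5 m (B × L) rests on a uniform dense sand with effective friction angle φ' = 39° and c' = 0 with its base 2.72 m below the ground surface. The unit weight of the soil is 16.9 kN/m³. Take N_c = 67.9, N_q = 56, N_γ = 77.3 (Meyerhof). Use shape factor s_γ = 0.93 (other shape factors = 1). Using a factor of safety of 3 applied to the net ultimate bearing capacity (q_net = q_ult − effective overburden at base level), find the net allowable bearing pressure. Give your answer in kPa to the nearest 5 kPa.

q = γ·D_f = 16.9 × 2.72 = 45.968 kPa.
q·N_q = 45.968 × 56 = 2574.2 kPa
0.5·γ·B·N_γ·s_γ = 0.5 × 16.9 × 1.5 × 77.3 × 0.93 = 911.19 kPa
q_ult = 2574.2 + 911.19 = 3485.4 kPa.
Net ultimate: q_net = 3485.4 − 45.968 = 3439.4 kPa.
q_all(net) = 3439.4 / 3 = 1146.5 kPa.

q_all(net) ≈ 1145 kPa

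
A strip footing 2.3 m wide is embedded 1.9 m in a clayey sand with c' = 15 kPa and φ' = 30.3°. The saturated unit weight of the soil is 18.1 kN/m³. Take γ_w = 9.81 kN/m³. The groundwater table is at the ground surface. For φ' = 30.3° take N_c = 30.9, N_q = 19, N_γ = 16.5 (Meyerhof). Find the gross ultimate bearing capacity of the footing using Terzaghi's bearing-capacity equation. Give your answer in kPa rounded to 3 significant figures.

q_ult ≈ 920 kPa

With the water table at the surface the whole profile is submerged: γ' = 18.1 − 9.81 = 8.29 kN/m³, so q = γ'·D_f = 15.751 kPa; the same γ' applies in the ½γBN_γ term.
q_ult = c·N_c + q·N_q + 0.5·γ·B·N_γ
     = 15 × 30.9 + 15.751 × 19 + 0.5 × 8.29 × 2.3 × 16.5
     = 463.5 + 299.27 + 157.3 = 920.07 kPa.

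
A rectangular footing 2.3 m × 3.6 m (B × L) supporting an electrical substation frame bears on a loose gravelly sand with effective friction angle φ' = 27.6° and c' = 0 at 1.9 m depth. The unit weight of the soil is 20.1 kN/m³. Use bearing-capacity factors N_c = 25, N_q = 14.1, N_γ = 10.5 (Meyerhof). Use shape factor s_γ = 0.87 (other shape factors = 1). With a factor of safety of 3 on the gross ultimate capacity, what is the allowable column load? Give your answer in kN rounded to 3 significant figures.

q = γ·D_f = 20.1 × 1.9 = 38.19 kPa.
q·N_q = 38.19 × 14.1 = 538.48 kPa
0.5·γ·B·N_γ·s_γ = 0.5 × 20.1 × 2.3 × 10.5 × 0.87 = 211.16 kPa
q_ult = 538.48 + 211.16 = 749.63 kPa.
Gross allowable pressure q_all = 749.63 / 3 = 249.88 kPa.
Footing area = 8.28 m², so allowable column load = 249.88 × 8.28 = 2069 kN.

P_all ≈ 2070 kN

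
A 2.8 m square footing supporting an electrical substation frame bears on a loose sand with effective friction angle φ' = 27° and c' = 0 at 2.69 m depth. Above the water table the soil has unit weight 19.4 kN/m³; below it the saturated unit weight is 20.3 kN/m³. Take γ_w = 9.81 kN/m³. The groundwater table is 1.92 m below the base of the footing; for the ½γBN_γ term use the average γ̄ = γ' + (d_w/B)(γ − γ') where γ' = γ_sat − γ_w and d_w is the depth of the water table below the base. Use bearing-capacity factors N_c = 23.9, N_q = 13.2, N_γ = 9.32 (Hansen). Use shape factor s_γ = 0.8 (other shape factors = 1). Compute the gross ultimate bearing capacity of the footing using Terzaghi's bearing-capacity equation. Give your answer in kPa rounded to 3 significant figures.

q = γ·D_f = 19.4 × 2.69 = 52.186 kPa.
γ' = 10.49 kN/m³; averaging over the depth B below the base, γ̄ = γ' + (d_w/B)(γ − γ') = 16.6 kN/m³.
q·N_q = 52.186 × 13.2 = 688.86 kPa
0.5·γ·B·N_γ·s_γ = 0.5 × 16.6 × 2.8 × 9.32 × 0.8 = 173.27 kPa
q_ult = 688.86 + 173.27 = 862.13 kPa.

q_ult ≈ 862 kPa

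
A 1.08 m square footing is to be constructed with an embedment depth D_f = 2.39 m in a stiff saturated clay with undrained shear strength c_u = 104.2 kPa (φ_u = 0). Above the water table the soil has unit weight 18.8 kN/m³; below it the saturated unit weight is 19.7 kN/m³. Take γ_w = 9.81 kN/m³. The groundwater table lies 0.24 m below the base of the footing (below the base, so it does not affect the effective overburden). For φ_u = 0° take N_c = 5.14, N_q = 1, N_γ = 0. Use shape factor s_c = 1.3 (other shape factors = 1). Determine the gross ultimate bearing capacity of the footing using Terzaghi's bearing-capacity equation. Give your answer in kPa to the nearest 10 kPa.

Overburden at base level: q = 18.8 × 2.39 = 44.932 kPa.
Cohesion term c·N_c·s_c = 104.2 × 5.14 × 1.3 = 696.26 kPa; surcharge term q·N_q = 44.932 × 1 = 44.932 kPa.
q_ult = 696.26 + 44.932 = 741.2 kPa.

q_ult ≈ 740 kPa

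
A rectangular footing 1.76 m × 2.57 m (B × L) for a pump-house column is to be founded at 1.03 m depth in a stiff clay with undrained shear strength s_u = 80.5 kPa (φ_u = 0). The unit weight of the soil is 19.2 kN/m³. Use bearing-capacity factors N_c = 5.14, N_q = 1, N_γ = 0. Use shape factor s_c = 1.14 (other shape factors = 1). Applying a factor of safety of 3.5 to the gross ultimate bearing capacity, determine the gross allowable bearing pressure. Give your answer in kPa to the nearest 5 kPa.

q = γ·D_f = 19.2 × 1.03 = 19.776 kPa.
c·N_c·s_c = 80.5 × 5.14 × 1.14 = 471.7 kPa
q·N_q = 19.776 × 1 = 19.776 kPa
q_ult = 471.7 + 19.776 = 491.47 kPa.
q_all = q_ult / FS = 491.47 / 3.5 = 140.42 kPa.

q_all ≈ 140 kPa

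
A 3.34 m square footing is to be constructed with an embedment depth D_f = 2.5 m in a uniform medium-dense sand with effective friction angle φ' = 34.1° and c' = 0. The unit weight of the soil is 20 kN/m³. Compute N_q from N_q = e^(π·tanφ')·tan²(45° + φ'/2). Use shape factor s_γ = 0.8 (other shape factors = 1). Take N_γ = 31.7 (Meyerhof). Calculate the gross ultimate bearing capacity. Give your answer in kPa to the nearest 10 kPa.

tan34.1° = 0.6771, so N_q = e^(π×0.6771)·tan²(62.05°) = 8.39 × 3.552 = 29.8.
Effective surcharge at the founding depth q = γ·D_f = 20 × 2.5 = 50 kPa.
q_ult = q·N_q + 0.5·γ·B·N_γ·s_γ
     = 50 × 29.801 + 0.5 × 20 × 3.34 × 31.7 × 0.8
     = 1490.1 + 847.02 = 2337.1 kPa.

q_ult ≈ 2340 kPa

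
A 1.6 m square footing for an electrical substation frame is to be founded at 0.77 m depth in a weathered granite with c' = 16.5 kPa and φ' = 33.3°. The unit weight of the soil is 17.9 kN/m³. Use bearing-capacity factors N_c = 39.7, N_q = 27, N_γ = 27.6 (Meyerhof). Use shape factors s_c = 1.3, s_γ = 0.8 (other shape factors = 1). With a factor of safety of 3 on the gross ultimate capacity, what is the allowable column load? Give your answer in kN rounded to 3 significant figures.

P_all ≈ 1310 kN

q = γ·D_f = 17.9 × 0.77 = 13.783 kPa.
c·N_c·s_c = 16.5 × 39.7 × 1.3 = 851.57 kPa
q·N_q = 13.783 × 27 = 372.14 kPa
0.5·γ·B·N_γ·s_γ = 0.5 × 17.9 × 1.6 × 27.6 × 0.8 = 316.19 kPa
q_ult = 851.57 + 372.14 + 316.19 = 1539.9 kPa.
Gross allowable pressure q_all = 1539.9 / 3 = 513.3 kPa.
Footing area = 2.56 m², so allowable column load = 513.3 × 2.56 = 1314 kN.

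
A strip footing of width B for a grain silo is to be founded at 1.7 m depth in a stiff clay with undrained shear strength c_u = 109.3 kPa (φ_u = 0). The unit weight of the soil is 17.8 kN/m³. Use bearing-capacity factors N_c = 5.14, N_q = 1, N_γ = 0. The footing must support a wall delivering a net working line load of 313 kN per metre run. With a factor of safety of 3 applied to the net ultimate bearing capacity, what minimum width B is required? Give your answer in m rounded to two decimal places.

B = 1.67 m

Effective surcharge at the founding depth q = γ·D_f = 17.8 × 1.7 = 30.26 kPa.
q_ult = c·N_c + q·N_q
     = 109.3 × 5.14 + 30.26 × 1
     = 561.8 + 30.26 = 592.06 kPa.
For φ = 0 the ½γBN_γ term vanishes, so q_ult is independent of B. q_net = 592.06 − 30.26 = 561.8 kPa; q_all(net) = 561.8/3 = 187.27 kPa.
Required width B = w / q_all(net) = 313 / 187.27 = 1.671 m.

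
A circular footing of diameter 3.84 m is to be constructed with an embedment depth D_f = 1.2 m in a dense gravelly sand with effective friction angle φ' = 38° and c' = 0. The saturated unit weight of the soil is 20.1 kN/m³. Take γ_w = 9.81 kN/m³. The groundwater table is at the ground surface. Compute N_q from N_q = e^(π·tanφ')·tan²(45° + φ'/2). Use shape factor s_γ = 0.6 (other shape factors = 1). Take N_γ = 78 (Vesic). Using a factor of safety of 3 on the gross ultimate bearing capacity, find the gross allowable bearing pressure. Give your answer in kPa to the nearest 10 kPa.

N_q = e^(π·tan38°)·tan²(64°) = 48.93.
γ' = 20.1 − 9.81 = 10.29 kN/m³ (submerged throughout). q = 10.29 × 1.2 = 12.348 kPa; the same γ' applies in the ½γBN_γ term.
q·N_q = 12.348 × 48.933 = 604.23 kPa
0.5·γ·B·N_γ·s_γ = 0.5 × 10.29 × 3.84 × 78 × 0.6 = 924.62 kPa
q_ult = 604.23 + 924.62 = 1528.8 kPa.
q_all = 1528.8 / 3 = 509.62 kPa.

q_all ≈ 510 kPa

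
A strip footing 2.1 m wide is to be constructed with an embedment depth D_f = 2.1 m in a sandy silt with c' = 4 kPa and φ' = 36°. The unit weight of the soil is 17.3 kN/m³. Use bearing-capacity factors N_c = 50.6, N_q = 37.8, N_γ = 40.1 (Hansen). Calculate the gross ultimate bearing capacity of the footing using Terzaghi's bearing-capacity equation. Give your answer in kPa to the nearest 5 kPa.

q_ult ≈ 2305 kPa

Effective surcharge at the founding depth q = γ·D_f = 17.3 × 2.1 = 36.33 kPa.
q_ult = c·N_c + q·N_q + 0.5·γ·B·N_γ
     = 4 × 50.6 + 36.33 × 37.8 + 0.5 × 17.3 × 2.1 × 40.1
     = 202.4 + 1373.3 + 728.42 = 2304.1 kPa.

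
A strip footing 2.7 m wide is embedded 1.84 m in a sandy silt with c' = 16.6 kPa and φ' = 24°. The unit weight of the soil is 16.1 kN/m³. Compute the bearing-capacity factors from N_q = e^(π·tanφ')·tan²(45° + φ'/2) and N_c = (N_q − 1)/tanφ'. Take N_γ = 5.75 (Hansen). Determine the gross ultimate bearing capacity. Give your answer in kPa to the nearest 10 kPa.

q_ult ≈ 730 kPa

tan24° = 0.4452, so N_q = e^(π×0.4452)·tan²(57°) = 4.05 × 2.371 = 9.6.
N_c = (9.6 − 1)/tan24° = 19.32.
Effective surcharge at the founding depth q = γ·D_f = 16.1 × 1.84 = 29.624 kPa.
q_ult = c·N_c + q·N_q + 0.5·γ·B·N_γ
     = 16.6 × 19.324 + 29.624 × 9.6034 + 0.5 × 16.1 × 2.7 × 5.75
     = 320.77 + 284.49 + 124.98 = 730.24 kPa.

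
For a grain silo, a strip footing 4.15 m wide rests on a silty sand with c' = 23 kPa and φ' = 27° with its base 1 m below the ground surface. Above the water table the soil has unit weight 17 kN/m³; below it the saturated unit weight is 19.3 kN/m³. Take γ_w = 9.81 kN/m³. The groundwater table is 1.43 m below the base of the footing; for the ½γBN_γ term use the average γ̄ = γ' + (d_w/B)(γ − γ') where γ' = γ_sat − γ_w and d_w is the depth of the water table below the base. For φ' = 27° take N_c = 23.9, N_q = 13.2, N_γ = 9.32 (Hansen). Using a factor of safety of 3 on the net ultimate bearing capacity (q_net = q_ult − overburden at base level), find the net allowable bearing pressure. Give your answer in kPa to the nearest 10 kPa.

q_all(net) ≈ 330 kPa

q = γ·D_f = 17 × 1 = 17 kPa.
γ' = 9.49 kN/m³; averaging over the depth B below the base, γ̄ = γ' + (d_w/B)(γ − γ') = 12.078 kN/m³.
c·N_c = 23 × 23.9 = 549.7 kPa
q·N_q = 17 × 13.2 = 224.4 kPa
0.5·γ·B·N_γ = 0.5 × 12.078 × 4.15 × 9.32 = 233.57 kPa
q_ult = 549.7 + 224.4 + 233.57 = 1007.7 kPa.
q_net = 1007.7 − 17 = 990.67 kPa.
q_all(net) = 990.67 / 3 = 330.22 kPa.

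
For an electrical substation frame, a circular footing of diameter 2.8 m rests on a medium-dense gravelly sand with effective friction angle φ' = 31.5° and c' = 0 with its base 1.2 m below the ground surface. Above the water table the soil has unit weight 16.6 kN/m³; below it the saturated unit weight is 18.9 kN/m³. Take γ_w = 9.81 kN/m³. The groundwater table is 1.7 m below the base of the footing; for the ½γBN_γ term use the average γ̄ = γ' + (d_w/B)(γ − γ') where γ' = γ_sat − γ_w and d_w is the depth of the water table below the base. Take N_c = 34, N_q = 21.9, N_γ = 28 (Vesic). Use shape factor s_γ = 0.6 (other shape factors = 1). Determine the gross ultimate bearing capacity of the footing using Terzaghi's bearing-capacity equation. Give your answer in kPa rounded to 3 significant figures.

Overburden at base level: q = 16.6 × 1.2 = 19.92 kPa.
The water table is 1.7 m below the base (< B = 2.8 m), so the ½γBN_γ term uses γ̄ = γ' + (d_w/B)(γ − γ') = 9.09 + (1.7/2.8)(16.6 − 9.09) = 13.65 kN/m³.
Surcharge term q·N_q = 19.92 × 21.9 = 436.25 kPa; self-weight term 0.5·γ·B·N_γ·s_γ = 0.5 × 13.65 × 2.8 × 28 × 0.6 = 321.04 kPa.
q_ult = 436.25 + 321.04 = 757.29 kPa.

q_ult ≈ 757 kPa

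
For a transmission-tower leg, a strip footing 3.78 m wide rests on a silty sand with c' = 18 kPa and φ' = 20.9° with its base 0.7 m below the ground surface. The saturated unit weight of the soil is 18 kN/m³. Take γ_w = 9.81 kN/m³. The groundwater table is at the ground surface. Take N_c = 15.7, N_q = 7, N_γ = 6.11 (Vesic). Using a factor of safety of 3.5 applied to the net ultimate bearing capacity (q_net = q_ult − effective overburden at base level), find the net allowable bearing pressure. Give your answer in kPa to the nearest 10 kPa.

q_all(net) ≈ 120 kPa

γ' = 18 − 9.81 = 8.19 kN/m³ (submerged throughout). q = 8.19 × 0.7 = 5.733 kPa; the same γ' applies in the ½γBN_γ term.
c·N_c = 18 × 15.7 = 282.6 kPa
q·N_q = 5.733 × 7 = 40.131 kPa
0.5·γ·B·N_γ = 0.5 × 8.19 × 3.78 × 6.11 = 94.577 kPa
q_ult = 282.6 + 40.131 + 94.577 = 417.31 kPa.
Net ultimate: q_net = 417.31 − 5.733 = 411.58 kPa.
q_all(net) = 411.58 / 3.5 = 117.59 kPa.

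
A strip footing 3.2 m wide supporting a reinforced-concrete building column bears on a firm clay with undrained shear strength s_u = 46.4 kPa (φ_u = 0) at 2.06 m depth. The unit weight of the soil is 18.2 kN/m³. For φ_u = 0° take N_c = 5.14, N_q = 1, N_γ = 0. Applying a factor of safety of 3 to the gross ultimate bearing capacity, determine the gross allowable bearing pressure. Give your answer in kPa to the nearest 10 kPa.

Overburden at base level: q = 18.2 × 2.06 = 37.492 kPa.
Cohesion term c·N_c = 46.4 × 5.14 = 238.5 kPa; surcharge term q·N_q = 37.492 × 1 = 37.492 kPa.
q_ult = 238.5 + 37.492 = 275.99 kPa.
q_all = q_ult / FS = 275.99 / 3 = 91.996 kPa.

q_all ≈ 90 kPa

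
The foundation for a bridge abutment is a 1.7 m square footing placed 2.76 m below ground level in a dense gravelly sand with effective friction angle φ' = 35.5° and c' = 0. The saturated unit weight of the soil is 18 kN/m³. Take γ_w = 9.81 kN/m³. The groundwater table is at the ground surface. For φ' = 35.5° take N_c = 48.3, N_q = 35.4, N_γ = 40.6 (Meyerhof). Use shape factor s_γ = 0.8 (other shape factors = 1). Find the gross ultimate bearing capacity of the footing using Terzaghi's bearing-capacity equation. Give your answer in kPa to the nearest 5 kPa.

q_ult ≈ 1025 kPa

Water table at ground surface, so effective unit weight γ' = 18 − 9.81 = 8.19 kN/m³ is used throughout; overburden q = 8.19 × 2.76 = 22.604 kPa; the same γ' applies in the ½γBN_γ term.
Surcharge term q·N_q = 22.604 × 35.4 = 800.2 kPa; self-weight term 0.5·γ·B·N_γ·s_γ = 0.5 × 8.19 × 1.7 × 40.6 × 0.8 = 226.11 kPa.
q_ult = 800.2 + 226.11 = 1026.3 kPa.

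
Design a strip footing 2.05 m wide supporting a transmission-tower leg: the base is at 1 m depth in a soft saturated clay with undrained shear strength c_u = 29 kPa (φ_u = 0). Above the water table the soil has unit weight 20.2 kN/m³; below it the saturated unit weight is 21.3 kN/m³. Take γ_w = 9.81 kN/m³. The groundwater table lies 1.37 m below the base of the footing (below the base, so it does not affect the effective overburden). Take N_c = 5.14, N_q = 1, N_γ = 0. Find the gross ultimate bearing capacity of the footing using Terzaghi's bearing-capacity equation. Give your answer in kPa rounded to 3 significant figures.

q_ult ≈ 169 kPa

Overburden at base level: q = 20.2 × 1 = 20.2 kPa.
Cohesion term c·N_c = 29 × 5.14 = 149.06 kPa; surcharge term q·N_q = 20.2 × 1 = 20.2 kPa.
q_ult = 149.06 + 20.2 = 169.26 kPa.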